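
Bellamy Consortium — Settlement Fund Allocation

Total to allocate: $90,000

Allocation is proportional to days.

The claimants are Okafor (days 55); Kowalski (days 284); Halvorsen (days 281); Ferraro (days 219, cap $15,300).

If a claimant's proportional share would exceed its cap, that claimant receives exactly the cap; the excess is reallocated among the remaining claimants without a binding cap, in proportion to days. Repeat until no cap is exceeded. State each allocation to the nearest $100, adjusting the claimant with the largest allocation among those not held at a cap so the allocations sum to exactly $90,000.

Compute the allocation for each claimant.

Okafor: $6,600; Kowalski: $34,200; Halvorsen: $33,900; Ferraro: $15,300

Combined days = 839.
Pro-rata shares before constraints: Okafor 5,899.88; Kowalski 30,464.84; Halvorsen 30,143.03; Ferraro 23,492.25.
Cap binds for Ferraro ($15,300); remaining pool $74,700 reallocated over remaining days 620.
Shares after redistribution: Okafor 6,626.61 → $6,600; Kowalski 34,217.42 → $34,200; Halvorsen 33,855.97 → $33,900.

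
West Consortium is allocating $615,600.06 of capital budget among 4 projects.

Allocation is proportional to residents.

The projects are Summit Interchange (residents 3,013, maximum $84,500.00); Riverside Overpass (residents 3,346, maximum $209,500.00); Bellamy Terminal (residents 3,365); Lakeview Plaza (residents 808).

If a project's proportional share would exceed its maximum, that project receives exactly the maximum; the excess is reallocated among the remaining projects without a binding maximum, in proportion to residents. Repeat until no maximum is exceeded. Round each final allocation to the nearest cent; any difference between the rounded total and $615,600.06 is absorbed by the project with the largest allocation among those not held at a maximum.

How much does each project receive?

Sum of residents: 10,532.
Proportional shares (ignoring caps): Summit Interchange 176,111.1831; Riverside Overpass 195,575.1805; Bellamy Terminal 196,685.7389; Lakeview Plaza 47,227.9575.
Cap binds for Summit Interchange ($84,500.00); balance $531,100.06 reallocated over remaining residents 7,519.
Cap binds for Riverside Overpass ($209,500.00); balance $321,600.06 reallocated over remaining residents 4,173.
Remaining shares: Bellamy Terminal 259,330.0268 → $259,330.03; Lakeview Plaza 62,270.0332 → $62,270.03.

Summit Interchange: $84,500.00 · Riverside Overpass: $209,500.00 · Bellamy Terminal: $259,330.03 · Lakeview Plaza: $62,270.03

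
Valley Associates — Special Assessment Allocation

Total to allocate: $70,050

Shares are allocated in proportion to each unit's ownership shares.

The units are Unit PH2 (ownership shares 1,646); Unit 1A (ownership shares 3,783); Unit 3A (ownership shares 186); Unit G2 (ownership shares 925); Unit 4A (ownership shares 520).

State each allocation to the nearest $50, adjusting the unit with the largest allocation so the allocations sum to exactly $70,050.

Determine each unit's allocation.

Unit PH2: $16,350 | Unit 1A: $37,500 | Unit 3A: $1,850 | Unit G2: $9,200 | Unit 4A: $5,150

Combined ownership shares = 7,060.
Proportional shares: Unit PH2 1,646/7,060 × $70,050 = 16,331.77; Unit 1A 3,783/7,060 × $70,050 = 37,535.29; Unit 3A 186/7,060 × $70,050 = 1,845.51; Unit G2 925/7,060 × $70,050 = 9,177.94; Unit 4A 520/7,060 × $70,050 = 5,159.49.
At nearest $50: Unit PH2 $16,350; Unit 1A $37,550; Unit 3A $1,850; Unit G2 $9,200; Unit 4A $5,150. Sum = $70,100.
Difference $70,050 − $70,100 = −$50 applied to largest allocation (Unit 1A): Unit 1A becomes $37,500.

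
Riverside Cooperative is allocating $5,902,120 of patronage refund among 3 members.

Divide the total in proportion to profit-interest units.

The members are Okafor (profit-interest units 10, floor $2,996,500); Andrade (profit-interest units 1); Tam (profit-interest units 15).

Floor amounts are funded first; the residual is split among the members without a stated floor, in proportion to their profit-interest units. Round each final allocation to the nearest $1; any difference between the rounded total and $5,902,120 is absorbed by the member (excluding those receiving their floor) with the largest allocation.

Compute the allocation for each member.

Minimums first: Okafor $2,996,500. Residual $2,905,620.
Residual split over remaining profit-interest units 16: Andrade 181,601.25 → $181,601; Tam 2,724,018.75 → $2,724,019.

Okafor: $2,996,500 · Andrade: $181,601 · Tam: $2,724,019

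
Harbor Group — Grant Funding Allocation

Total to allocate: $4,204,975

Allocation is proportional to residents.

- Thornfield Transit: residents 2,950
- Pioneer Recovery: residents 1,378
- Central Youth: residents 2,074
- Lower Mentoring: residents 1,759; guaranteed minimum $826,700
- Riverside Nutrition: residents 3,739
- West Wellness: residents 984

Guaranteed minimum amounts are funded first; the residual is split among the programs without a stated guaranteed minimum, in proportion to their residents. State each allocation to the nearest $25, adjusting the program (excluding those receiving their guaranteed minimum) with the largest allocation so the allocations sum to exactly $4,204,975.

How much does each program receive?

Guaranteed amounts: Lower Mentoring $826,700. Balance $3,378,275.
Balance split over remaining residents 11,125: Thornfield Transit 895,812.25 → $895,800; Pioneer Recovery 418,450.60 → $418,450; Central Youth 629,801.56 → $629,800; Riverside Nutrition 1,135,404.07 → $1,135,400; West Wellness 298,806.53 → $298,800.
Rounding difference +$25 applied to Riverside Nutrition → $1,135,425.

Thornfield Transit: $895,800 · Pioneer Recovery: $418,450 · Central Youth: $629,800 · Lower Mentoring: $826,700 · Riverside Nutrition: $1,135,425 · West Wellness: $298,800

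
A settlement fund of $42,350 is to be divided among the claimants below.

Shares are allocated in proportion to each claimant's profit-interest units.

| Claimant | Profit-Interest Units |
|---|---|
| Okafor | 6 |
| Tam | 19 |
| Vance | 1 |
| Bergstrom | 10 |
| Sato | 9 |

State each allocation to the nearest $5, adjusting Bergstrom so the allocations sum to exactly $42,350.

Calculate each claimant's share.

Okafor: $5,645; Tam: $17,880; Vance: $940; Bergstrom: $9,415; Sato: $8,470

Total profit-interest units = 45.
Pro-rata amounts: Okafor 6/45 × $42,350 = 5,646.67; Tam 19/45 × $42,350 = 17,881.11; Vance 1/45 × $42,350 = 941.11; Bergstrom 10/45 × $42,350 = 9,411.11; Sato 9/45 × $42,350 = 8,470.00.
After rounding ($5): Okafor $5,645; Tam $17,880; Vance $940; Bergstrom $9,410; Sato $8,470. Sum = $42,345.
Difference $42,350 − $42,345 = +$5 applied to Bergstrom: Bergstrom becomes $9,415.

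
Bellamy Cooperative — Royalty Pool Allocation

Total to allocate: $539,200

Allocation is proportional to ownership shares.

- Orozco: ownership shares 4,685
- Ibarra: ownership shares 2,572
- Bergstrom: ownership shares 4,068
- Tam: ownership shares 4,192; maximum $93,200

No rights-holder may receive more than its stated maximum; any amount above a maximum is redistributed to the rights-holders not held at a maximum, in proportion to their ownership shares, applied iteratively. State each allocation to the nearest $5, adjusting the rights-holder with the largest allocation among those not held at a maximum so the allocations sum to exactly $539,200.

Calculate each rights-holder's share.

Orozco: $184,505 · Ibarra: $101,290 · Bergstrom: $160,205 · Tam: $93,200

Total ownership shares = 15,517.
Proportional shares (ignoring caps): Orozco 162,798.99; Ibarra 89,374.39; Bergstrom 141,358.87; Tam 145,667.75.
Cap binds for Tam ($93,200); residual $446,000 reallocated over remaining ownership shares 11,325.
Shares after redistribution: Orozco 184,504.19 → $184,505; Ibarra 101,290.24 → $101,290; Bergstrom 160,205.56 → $160,205.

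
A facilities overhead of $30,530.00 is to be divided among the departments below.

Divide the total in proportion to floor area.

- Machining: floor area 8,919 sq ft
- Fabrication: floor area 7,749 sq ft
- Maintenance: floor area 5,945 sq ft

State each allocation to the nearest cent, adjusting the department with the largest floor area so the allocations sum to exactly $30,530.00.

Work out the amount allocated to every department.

Sum of floor area: 8,919 + 7,749 + 5,945 = 22,613.
Proportional shares: Machining 12,041.6163; Fabrication 10,461.9896; Maintenance 8,026.3941.
Rounded to nearest cent: Machining $12,041.62; Fabrication $10,461.99; Maintenance $8,026.39. Sum = $30,530.00.
Sum already equals the total — no adjustment.

Machining: $12,041.62 · Fabrication: $10,461.99 · Maintenance: $8,026.39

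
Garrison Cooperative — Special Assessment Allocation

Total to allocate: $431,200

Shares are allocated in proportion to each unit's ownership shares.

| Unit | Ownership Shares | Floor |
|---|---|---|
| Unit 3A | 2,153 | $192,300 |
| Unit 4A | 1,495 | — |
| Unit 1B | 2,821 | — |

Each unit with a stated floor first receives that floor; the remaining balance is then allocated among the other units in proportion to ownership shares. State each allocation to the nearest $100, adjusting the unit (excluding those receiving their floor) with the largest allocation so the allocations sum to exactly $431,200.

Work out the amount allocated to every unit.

Unit 3A: $192,300 · Unit 4A: $82,800 · Unit 1B: $156,100

Guaranteed amounts: Unit 3A $192,300. Remaining pool $238,900.
Remaining pool split over remaining ownership shares 4,316: Unit 4A 82,751.51 → $82,800; Unit 1B 156,148.49 → $156,100.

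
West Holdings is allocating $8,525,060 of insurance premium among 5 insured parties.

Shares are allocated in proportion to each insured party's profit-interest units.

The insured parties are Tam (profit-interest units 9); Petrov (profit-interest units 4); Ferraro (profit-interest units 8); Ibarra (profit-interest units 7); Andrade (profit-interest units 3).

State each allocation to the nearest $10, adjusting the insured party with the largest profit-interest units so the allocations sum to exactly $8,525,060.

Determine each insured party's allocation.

Tam: $2,475,010; Petrov: $1,100,010; Ferraro: $2,200,020; Ibarra: $1,925,010; Andrade: $825,010

Combined profit-interest units = 9 + 4 + 8 + 7 + 3 = 31.
Pro-rata amounts: Tam 2,475,017.42; Petrov 1,100,007.74; Ferraro 2,200,015.48; Ibarra 1,925,013.55; Andrade 825,005.81.
After rounding ($10): Tam $2,475,020; Petrov $1,100,010; Ferraro $2,200,020; Ibarra $1,925,010; Andrade $825,010. Sum = $8,525,070.
Difference $8,525,060 − $8,525,070 = −$10 applied to largest profit-interest units (Tam): Tam becomes $2,475,010.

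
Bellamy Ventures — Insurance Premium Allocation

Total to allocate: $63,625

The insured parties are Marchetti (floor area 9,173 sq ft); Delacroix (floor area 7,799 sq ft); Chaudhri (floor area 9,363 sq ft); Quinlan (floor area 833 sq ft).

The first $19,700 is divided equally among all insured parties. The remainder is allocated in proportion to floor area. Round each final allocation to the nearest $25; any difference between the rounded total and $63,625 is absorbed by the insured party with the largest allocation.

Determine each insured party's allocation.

Marchetti: $19,750 | Delacroix: $17,525 | Chaudhri: $20,075 | Quinlan: $6,275

First tranche $19,700 split equally: $4,925 each.
Remainder $43,925 by floor area (total 27,168): Marchetti 14,830.83 → $14,825; Delacroix 12,609.36 → $12,600; Chaudhri 15,138.02 → $15,150; Quinlan 1,346.79 → $1,350.
Totals: Marchetti $4,925 + $14,825 = $19,750; Delacroix $4,925 + $12,600 = $17,525; Chaudhri $4,925 + $15,150 = $20,075; Quinlan $4,925 + $1,350 = $6,275.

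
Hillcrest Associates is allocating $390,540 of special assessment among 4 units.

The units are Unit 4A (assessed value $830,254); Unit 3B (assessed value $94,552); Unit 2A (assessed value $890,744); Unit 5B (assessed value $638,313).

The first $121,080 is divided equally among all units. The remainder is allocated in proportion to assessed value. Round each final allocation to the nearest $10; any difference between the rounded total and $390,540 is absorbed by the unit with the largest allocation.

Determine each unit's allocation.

First tranche $121,080 split equally: $30,270 each.
Remainder $269,460 by assessed value (total 2,453,863): Unit 4A 91,170.63 → $91,170; Unit 3B 10,382.81 → $10,380; Unit 2A 97,813.07 → $97,810; Unit 5B 70,093.49 → $70,090.
Rounding difference +$10 on remainder applied to Unit 2A.
Totals: Unit 4A $30,270 + $91,170 = $121,440; Unit 3B $30,270 + $10,380 = $40,650; Unit 2A $30,270 + $97,820 = $128,090; Unit 5B $30,270 + $70,090 = $100,360.

Unit 4A: $121,440 · Unit 3B: $40,650 · Unit 2A: $128,090 · Unit 5B: $100,360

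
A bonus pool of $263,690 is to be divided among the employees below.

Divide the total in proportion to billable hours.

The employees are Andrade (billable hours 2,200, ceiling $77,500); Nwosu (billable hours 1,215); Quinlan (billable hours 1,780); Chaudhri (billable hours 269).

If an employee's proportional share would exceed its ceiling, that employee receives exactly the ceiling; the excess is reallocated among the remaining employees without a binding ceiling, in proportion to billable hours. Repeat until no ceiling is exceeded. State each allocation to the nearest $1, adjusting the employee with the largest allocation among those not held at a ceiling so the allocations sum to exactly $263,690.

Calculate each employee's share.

Sum of billable hours: 5,464.
Pro-rata shares before constraints: Andrade 106,170.94; Nwosu 58,635.31; Quinlan 85,901.94; Chaudhri 12,981.81.
Held at cap: Andrade ($77,500); balance $186,190 reallocated over remaining billable hours 3,264.
Shares after redistribution: Nwosu 69,307.86 → $69,308; Quinlan 101,537.44 → $101,537; Chaudhri 15,344.70 → $15,345.

Andrade: $77,500 · Nwosu: $69,308 · Quinlan: $101,537 · Chaudhri: $15,345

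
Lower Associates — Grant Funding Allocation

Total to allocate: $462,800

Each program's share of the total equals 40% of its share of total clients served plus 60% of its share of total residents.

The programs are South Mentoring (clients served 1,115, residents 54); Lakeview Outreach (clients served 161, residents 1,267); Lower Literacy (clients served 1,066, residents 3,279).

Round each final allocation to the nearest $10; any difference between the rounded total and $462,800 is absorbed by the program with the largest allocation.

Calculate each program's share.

Clients served total 2,342; residents total 4,600.
Combined weights (40% clients served + 60% residents): South Mentoring 0.1975; Lakeview Outreach 0.1928; Lower Literacy 0.6098.
Raw shares: South Mentoring 91,393.28; Lakeview Outreach 89,208.74; Lower Literacy 282,197.97.
After rounding ($10): South Mentoring $91,390; Lakeview Outreach $89,210; Lower Literacy $282,200. Sum = $462,800.
Rounded total matches; no reconciliation needed.

South Mentoring: $91,390; Lakeview Outreach: $89,210; Lower Literacy: $282,200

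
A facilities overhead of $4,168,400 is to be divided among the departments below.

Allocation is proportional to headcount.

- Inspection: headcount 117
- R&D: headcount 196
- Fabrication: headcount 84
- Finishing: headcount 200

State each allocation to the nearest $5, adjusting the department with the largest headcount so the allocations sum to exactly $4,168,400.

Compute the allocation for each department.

Inspection: $816,925; R&D: $1,368,520; Fabrication: $586,510; Finishing: $1,396,445

Total headcount = 117 + 196 + 84 + 200 = 597.
Raw shares: Inspection 816,922.61; R&D 1,368,519.93; Fabrication 586,508.54; Finishing 1,396,448.91.
Rounded to nearest $5: Inspection $816,925; R&D $1,368,520; Fabrication $586,510; Finishing $1,396,450. Sum = $4,168,405.
Difference $4,168,400 − $4,168,405 = −$5 applied to largest headcount (Finishing): Finishing becomes $1,396,445.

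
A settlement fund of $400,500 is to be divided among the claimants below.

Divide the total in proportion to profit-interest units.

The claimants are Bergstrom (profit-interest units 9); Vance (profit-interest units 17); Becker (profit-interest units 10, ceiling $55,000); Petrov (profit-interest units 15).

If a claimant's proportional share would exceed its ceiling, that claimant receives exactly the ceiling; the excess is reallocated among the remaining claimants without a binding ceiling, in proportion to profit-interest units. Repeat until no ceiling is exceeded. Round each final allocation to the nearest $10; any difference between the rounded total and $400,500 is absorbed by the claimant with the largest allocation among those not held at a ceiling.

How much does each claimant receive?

Bergstrom: $75,840 | Vance: $143,260 | Becker: $55,000 | Petrov: $126,400

Sum of profit-interest units: 51.
Pro-rata shares before constraints: Bergstrom 70,676.47; Vance 133,500.00; Becker 78,529.41; Petrov 117,794.12.
Cap binds for Becker ($55,000); balance $345,500 reallocated over remaining profit-interest units 41.
Remaining shares: Bergstrom 75,841.46 → $75,840; Vance 143,256.10 → $143,260; Petrov 126,402.44 → $126,400.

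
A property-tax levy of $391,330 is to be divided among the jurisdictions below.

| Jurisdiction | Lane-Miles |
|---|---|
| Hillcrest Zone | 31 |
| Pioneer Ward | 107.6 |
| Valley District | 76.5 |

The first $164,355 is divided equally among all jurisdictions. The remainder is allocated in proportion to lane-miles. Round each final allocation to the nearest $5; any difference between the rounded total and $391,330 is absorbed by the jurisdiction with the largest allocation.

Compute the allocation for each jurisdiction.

First tranche $164,355 split equally: $54,785 each.
Remainder $226,975 by lane-miles (total 215.1): Hillcrest Zone 32,711.41 → $32,710; Pioneer Ward 113,540.26 → $113,540; Valley District 80,723.33 → $80,725.
Totals: Hillcrest Zone $54,785 + $32,710 = $87,495; Pioneer Ward $54,785 + $113,540 = $168,325; Valley District $54,785 + $80,725 = $135,510.

Hillcrest Zone: $87,495 · Pioneer Ward: $168,325 · Valley District: $135,510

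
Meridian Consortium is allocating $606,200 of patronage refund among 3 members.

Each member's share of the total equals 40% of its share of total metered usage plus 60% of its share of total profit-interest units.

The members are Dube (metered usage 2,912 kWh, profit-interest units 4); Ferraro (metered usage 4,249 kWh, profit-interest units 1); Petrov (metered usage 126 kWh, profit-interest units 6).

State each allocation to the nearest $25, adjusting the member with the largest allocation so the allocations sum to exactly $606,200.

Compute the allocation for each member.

Metered usage total 7,287; profit-interest units total 11.
Combined weights (40% metered usage + 60% profit-interest units): Dube 0.3780; Ferraro 0.2878; Petrov 0.3342.
Pro-rata amounts: Dube 229,160.65; Ferraro 174,453.89; Petrov 202,585.47.
Rounded to nearest $25: Dube $229,150; Ferraro $174,450; Petrov $202,575. Sum = $606,175.
Difference $606,200 − $606,175 = +$25 applied to largest allocation (Dube): Dube becomes $229,175.

Dube: $229,175 · Ferraro: $174,450 · Petrov: $202,575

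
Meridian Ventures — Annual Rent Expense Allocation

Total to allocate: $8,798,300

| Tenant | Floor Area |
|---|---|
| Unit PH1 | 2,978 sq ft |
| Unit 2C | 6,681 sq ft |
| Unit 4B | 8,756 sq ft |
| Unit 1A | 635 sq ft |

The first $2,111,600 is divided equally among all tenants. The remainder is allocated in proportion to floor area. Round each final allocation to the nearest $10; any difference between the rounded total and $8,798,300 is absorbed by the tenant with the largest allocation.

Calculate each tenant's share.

Equal tier: $2,111,600 ÷ 4 = $527,900 apiece.
Remainder $6,686,700 by floor area (total 19,050): Unit PH1 1,045,301.45 → $1,045,300; Unit 2C 2,345,083.61 → $2,345,080; Unit 4B 3,073,424.94 → $3,073,420; Unit 1A 222,890.00 → $222,890.
Rounding difference +$10 on remainder applied to Unit 4B.
Totals: Unit PH1 $527,900 + $1,045,300 = $1,573,200; Unit 2C $527,900 + $2,345,080 = $2,872,980; Unit 4B $527,900 + $3,073,430 = $3,601,330; Unit 1A $527,900 + $222,890 = $750,790.

Unit PH1: $1,573,200 | Unit 2C: $2,872,980 | Unit 4B: $3,601,330 | Unit 1A: $750,790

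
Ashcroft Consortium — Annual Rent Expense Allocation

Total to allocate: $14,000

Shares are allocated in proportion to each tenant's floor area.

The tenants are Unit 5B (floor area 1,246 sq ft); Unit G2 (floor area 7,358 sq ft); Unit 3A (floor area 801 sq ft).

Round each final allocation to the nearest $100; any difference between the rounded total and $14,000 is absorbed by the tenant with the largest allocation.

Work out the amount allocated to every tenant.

Floor area total: 9,405.
Unrounded shares: Unit 5B 1,246/9,405 × $14,000 = 1,854.76; Unit G2 7,358/9,405 × $14,000 = 10,952.90; Unit 3A 801/9,405 × $14,000 = 1,192.34.
Rounded to nearest $100: Unit 5B $1,900; Unit G2 $11,000; Unit 3A $1,200. Sum = $14,100.
Difference $14,000 − $14,100 = −$100 applied to largest allocation (Unit G2): Unit G2 becomes $10,900.

Unit 5B: $1,900 · Unit G2: $10,900 · Unit 3A: $1,200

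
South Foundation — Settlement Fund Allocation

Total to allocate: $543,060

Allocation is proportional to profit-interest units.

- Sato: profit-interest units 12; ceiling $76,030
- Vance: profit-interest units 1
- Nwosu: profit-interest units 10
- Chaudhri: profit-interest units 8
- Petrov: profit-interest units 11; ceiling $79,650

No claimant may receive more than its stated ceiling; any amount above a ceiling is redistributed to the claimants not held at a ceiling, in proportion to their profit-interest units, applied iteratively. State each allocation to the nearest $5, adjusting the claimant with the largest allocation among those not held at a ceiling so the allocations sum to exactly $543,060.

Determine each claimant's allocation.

Sato: $76,030 · Vance: $20,390 · Nwosu: $203,885 · Chaudhri: $163,105 · Petrov: $79,650

Sum of profit-interest units: 42.
Pro-rata shares before constraints: Sato 155,160.00; Vance 12,930.00; Nwosu 129,300.00; Chaudhri 103,440.00; Petrov 142,230.00.
Capped: Sato ($76,030), Petrov ($79,650); remaining pool $387,380 reallocated over remaining profit-interest units 19.
Remaining shares: Vance 20,388.42 → $20,390; Nwosu 203,884.21 → $203,885; Chaudhri 163,107.37 → $163,105.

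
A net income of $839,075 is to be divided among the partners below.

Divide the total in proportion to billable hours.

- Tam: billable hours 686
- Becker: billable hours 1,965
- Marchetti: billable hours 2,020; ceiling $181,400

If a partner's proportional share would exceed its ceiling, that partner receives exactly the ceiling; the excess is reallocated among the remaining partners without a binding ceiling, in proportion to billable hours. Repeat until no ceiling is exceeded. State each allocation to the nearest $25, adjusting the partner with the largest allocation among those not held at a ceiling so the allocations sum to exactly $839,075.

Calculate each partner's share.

Tam: $170,175 | Becker: $487,500 | Marchetti: $181,400

Sum of billable hours: 4,671.
Pro-rata shares before constraints: Tam 123,229.60; Becker 352,982.74; Marchetti 362,862.66.
Capped: Marchetti ($181,400); balance $657,675 reallocated over remaining billable hours 2,651.
Redistributed shares: Tam 170,186.74 → $170,175; Becker 487,488.26 → $487,500.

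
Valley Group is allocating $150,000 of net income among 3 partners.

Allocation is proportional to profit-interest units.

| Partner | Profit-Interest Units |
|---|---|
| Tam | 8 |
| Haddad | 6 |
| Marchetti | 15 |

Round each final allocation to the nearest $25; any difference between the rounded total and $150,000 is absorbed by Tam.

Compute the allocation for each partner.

Tam: $41,400 | Haddad: $31,025 | Marchetti: $77,575

Profit-interest units total: 29.
Proportional shares: Tam 8/29 × $150,000 = 41,379.31; Haddad 6/29 × $150,000 = 31,034.48; Marchetti 15/29 × $150,000 = 77,586.21.
After rounding ($25): Tam $41,375; Haddad $31,025; Marchetti $77,575. Sum = $149,975.
Difference $150,000 − $149,975 = +$25 applied to Tam: Tam becomes $41,400.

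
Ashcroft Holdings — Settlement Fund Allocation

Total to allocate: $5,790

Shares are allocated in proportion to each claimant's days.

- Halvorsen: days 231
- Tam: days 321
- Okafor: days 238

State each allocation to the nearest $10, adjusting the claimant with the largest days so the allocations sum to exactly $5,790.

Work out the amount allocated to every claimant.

Halvorsen: $1,690; Tam: $2,360; Okafor: $1,740

Combined days = 790.
Pro-rata amounts: Halvorsen 231/790 × $5,790 = 1,693.03; Tam 321/790 × $5,790 = 2,352.65; Okafor 238/790 × $5,790 = 1,744.33.
After rounding ($10): Halvorsen $1,690; Tam $2,350; Okafor $1,740. Sum = $5,780.
Difference $5,790 − $5,780 = +$10 applied to largest days (Tam): Tam becomes $2,360.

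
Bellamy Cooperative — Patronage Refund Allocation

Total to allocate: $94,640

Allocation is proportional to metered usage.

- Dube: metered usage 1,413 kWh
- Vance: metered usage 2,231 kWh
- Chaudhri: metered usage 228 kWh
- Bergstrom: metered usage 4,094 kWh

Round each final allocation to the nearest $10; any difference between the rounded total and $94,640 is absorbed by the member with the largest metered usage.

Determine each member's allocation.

Total metered usage = 7,966.
Raw shares: Dube 1,413/7,966 × $94,640 = 16,787.14; Vance 2,231/7,966 × $94,640 = 26,505.38; Chaudhri 228/7,966 × $94,640 = 2,708.75; Bergstrom 4,094/7,966 × $94,640 = 48,638.73.
Rounded to nearest $10: Dube $16,790; Vance $26,510; Chaudhri $2,710; Bergstrom $48,640. Sum = $94,650.
Difference $94,640 − $94,650 = −$10 applied to largest metered usage (Bergstrom): Bergstrom becomes $48,630.

Dube: $16,790 | Vance: $26,510 | Chaudhri: $2,710 | Bergstrom: $48,630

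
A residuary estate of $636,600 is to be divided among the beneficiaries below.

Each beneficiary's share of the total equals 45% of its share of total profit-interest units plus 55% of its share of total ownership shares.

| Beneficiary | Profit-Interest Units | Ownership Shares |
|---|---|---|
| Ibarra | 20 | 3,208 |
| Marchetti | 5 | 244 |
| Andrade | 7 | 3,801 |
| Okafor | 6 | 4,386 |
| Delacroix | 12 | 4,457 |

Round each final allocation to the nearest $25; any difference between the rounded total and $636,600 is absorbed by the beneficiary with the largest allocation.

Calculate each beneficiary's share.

Profit-interest units total 50; ownership shares total 16,096.
Composite weights (45% profit-interest units + 55% ownership shares): Ibarra 0.2896; Marchetti 0.0533; Andrade 0.1929; Okafor 0.2039; Delacroix 0.2603.
Raw shares: Ibarra 184,370.37; Marchetti 33,954.64; Andrade 122,787.47; Okafor 129,783.34; Delacroix 165,704.18.
Rounded to nearest $25: Ibarra $184,375; Marchetti $33,950; Andrade $122,775; Okafor $129,775; Delacroix $165,700. Sum = $636,575.
Difference $636,600 − $636,575 = +$25 applied to largest allocation (Ibarra): Ibarra becomes $184,400.

Ibarra: $184,400 · Marchetti: $33,950 · Andrade: $122,775 · Okafor: $129,775 · Delacroix: $165,700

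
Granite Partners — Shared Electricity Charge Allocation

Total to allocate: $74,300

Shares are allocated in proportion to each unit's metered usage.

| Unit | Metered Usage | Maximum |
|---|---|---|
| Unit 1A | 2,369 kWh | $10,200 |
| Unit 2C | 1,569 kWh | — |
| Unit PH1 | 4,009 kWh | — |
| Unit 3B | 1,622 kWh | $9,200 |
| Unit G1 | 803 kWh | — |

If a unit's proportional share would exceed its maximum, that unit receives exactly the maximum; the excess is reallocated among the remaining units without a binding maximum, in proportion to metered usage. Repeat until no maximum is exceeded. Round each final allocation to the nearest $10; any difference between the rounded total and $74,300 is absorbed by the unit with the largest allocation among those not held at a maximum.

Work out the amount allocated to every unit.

Sum of metered usage: 10,372.
Unconstrained shares: Unit 1A 16,970.37; Unit 2C 11,239.56; Unit PH1 28,718.54; Unit 3B 11,619.22; Unit G1 5,752.30.
Cap binds for Unit 1A ($10,200), Unit 3B ($9,200); residual $54,900 reallocated over remaining metered usage 6,381.
Shares after redistribution: Unit 2C 13,499.15 → $13,500; Unit PH1 34,492.10 → $34,490; Unit G1 6,908.74 → $6,910.

Unit 1A: $10,200 · Unit 2C: $13,500 · Unit PH1: $34,490 · Unit 3B: $9,200 · Unit G1: $6,910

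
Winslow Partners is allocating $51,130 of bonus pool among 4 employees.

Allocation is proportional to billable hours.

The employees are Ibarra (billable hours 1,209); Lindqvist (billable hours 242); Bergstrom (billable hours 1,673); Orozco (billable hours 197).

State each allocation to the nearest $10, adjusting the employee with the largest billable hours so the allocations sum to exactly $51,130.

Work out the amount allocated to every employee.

Ibarra: $18,610; Lindqvist: $3,730; Bergstrom: $25,760; Orozco: $3,030

Sum of billable hours: 1,209 + 242 + 1,673 + 197 = 3,321.
Proportional shares: Ibarra 18,613.72; Lindqvist 3,725.82; Bergstrom 25,757.45; Orozco 3,033.01.
At nearest $10: Ibarra $18,610; Lindqvist $3,730; Bergstrom $25,760; Orozco $3,030. Sum = $51,130.
Sum already equals the total — no adjustment.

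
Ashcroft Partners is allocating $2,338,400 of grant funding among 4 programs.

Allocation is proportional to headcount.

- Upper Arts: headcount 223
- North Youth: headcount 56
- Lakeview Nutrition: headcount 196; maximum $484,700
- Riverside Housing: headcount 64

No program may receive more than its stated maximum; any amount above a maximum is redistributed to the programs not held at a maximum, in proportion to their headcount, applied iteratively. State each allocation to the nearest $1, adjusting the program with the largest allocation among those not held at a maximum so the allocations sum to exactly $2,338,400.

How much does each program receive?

Total headcount = 539.
Unconstrained shares: Upper Arts 967,464.19; North Youth 242,950.65; Lakeview Nutrition 850,327.27; Riverside Housing 277,657.88.
Cap binds for Lakeview Nutrition ($484,700); residual $1,853,700 reallocated over remaining headcount 343.
Shares after redistribution: Upper Arts 1,205,175.22 → $1,205,175; North Youth 302,644.90 → $302,645; Riverside Housing 345,879.88 → $345,880.

Upper Arts: $1,205,175 · North Youth: $302,645 · Lakeview Nutrition: $484,700 · Riverside Housing: $345,880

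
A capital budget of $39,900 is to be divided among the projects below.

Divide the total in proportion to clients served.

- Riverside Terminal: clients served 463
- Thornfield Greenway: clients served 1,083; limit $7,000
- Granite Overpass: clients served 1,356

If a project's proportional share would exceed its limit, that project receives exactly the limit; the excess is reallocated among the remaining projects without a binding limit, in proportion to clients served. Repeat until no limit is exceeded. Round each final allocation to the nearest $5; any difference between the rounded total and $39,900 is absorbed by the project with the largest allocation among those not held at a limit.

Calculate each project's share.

Riverside Terminal: $8,375; Thornfield Greenway: $7,000; Granite Overpass: $24,525

Total clients served = 2,902.
Unconstrained shares: Riverside Terminal 6,365.85; Thornfield Greenway 14,890.32; Granite Overpass 18,643.83.
Cap binds for Thornfield Greenway ($7,000); residual $32,900 reallocated over remaining clients served 1,819.
Remaining shares: Riverside Terminal 8,374.22 → $8,375; Granite Overpass 24,525.78 → $24,525.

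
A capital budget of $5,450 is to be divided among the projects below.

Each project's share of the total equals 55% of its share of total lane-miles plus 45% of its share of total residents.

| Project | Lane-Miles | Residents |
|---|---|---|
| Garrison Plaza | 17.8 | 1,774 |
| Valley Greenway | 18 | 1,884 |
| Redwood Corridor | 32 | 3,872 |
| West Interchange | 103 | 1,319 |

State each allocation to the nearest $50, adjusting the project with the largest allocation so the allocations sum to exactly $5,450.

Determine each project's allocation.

Lane-miles total 170.8; residents total 8,849.
Combined weights (55% lane-miles + 45% residents): Garrison Plaza 0.1475; Valley Greenway 0.1538; Redwood Corridor 0.2999; West Interchange 0.3987.
Raw shares: Garrison Plaza 804.05; Valley Greenway 838.05; Redwood Corridor 1,634.72; West Interchange 2,173.19.
At nearest $50: Garrison Plaza $800; Valley Greenway $850; Redwood Corridor $1,650; West Interchange $2,150. Sum = $5,450.
No rounding difference to absorb.

Garrison Plaza: $800; Valley Greenway: $850; Redwood Corridor: $1,650; West Interchange: $2,150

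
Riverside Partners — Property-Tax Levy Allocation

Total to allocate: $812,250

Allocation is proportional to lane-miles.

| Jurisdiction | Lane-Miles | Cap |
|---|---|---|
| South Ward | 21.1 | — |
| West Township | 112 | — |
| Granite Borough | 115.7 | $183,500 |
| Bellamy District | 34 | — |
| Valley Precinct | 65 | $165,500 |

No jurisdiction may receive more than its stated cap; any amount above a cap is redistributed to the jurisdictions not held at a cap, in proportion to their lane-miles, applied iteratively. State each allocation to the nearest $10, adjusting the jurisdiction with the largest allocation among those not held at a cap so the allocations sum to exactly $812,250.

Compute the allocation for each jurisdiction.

Lane-miles total: 347.8.
Proportional shares (ignoring caps): South Ward 49,276.81; West Township 261,564.12; Granite Borough 270,205.07; Bellamy District 79,403.39; Valley Precinct 151,800.60.
Held at cap: Granite Borough ($183,500); balance $628,750 reallocated over remaining lane-miles 232.1.
Held at cap: Valley Precinct ($165,500); balance $463,250 reallocated over remaining lane-miles 167.1.
Remaining shares: South Ward 58,495.36 → $58,500; West Township 310,496.71 → $310,500; Bellamy District 94,257.93 → $94,260.
Rounding difference −$10 applied to West Township → $310,490.

South Ward: $58,500 · West Township: $310,490 · Granite Borough: $183,500 · Bellamy District: $94,260 · Valley Precinct: $165,500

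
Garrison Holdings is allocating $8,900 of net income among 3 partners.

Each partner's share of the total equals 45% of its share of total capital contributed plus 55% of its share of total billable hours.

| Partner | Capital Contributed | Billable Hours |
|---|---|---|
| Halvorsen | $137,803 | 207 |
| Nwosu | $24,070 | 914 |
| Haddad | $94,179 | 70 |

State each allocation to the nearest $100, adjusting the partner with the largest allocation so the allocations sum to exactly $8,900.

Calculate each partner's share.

Halvorsen: $3,000 | Nwosu: $4,100 | Haddad: $1,800

Totals — capital contributed 256,052, billable hours 1,191.
Combined weights (45% capital contributed + 55% billable hours): Halvorsen 0.3378; Nwosu 0.4644; Haddad 0.1978.
Unrounded shares: Halvorsen 3,006.19; Nwosu 4,133.02; Haddad 1,760.79.
Rounded to nearest $100: Halvorsen $3,000; Nwosu $4,100; Haddad $1,800. Sum = $8,900.
Sum already equals the total — no adjustment.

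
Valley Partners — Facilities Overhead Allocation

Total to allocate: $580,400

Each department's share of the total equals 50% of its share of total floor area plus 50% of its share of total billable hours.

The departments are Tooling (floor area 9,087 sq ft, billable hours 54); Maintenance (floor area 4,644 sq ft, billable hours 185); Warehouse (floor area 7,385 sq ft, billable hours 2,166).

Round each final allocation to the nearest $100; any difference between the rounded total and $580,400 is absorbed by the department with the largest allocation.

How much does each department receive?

Totals — floor area 21,116, billable hours 2,405.
Composite weights (50% floor area + 50% billable hours): Tooling 0.2264; Maintenance 0.1484; Warehouse 0.6252.
Pro-rata amounts: Tooling 131,399.78; Maintenance 86,146.19; Warehouse 362,854.04.
After rounding ($100): Tooling $131,400; Maintenance $86,100; Warehouse $362,900. Sum = $580,400.
No rounding difference to absorb.

Tooling: $131,400 | Maintenance: $86,100 | Warehouse: $362,900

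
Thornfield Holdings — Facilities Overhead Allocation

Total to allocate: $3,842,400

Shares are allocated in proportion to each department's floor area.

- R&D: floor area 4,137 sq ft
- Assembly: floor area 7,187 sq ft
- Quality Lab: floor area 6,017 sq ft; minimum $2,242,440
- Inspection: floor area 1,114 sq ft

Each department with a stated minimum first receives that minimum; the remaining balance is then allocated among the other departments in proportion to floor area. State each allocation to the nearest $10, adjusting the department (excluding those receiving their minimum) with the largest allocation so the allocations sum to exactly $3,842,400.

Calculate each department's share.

R&D: $532,160; Assembly: $924,500; Quality Lab: $2,242,440; Inspection: $143,300

Minimums first: Quality Lab $2,242,440. Balance $1,599,960.
Balance split over remaining floor area 12,438: R&D 532,162.29 → $532,160; Assembly 924,498.51 → $924,500; Inspection 143,299.20 → $143,300.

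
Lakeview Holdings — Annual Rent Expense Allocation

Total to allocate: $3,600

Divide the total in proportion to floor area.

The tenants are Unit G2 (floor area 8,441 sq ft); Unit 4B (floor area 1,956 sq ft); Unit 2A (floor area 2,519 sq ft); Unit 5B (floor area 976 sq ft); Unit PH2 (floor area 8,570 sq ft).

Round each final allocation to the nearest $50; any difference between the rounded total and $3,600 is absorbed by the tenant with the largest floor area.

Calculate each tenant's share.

Unit G2: $1,350; Unit 4B: $300; Unit 2A: $400; Unit 5B: $150; Unit PH2: $1,400

Total floor area = 8,441 + 1,956 + 2,519 + 976 + 8,570 = 22,462.
Pro-rata amounts: Unit G2 1,352.84; Unit 4B 313.49; Unit 2A 403.72; Unit 5B 156.42; Unit PH2 1,373.52.
After rounding ($50): Unit G2 $1,350; Unit 4B $300; Unit 2A $400; Unit 5B $150; Unit PH2 $1,350. Sum = $3,550.
Difference $3,600 − $3,550 = +$50 applied to largest floor area (Unit PH2): Unit PH2 becomes $1,400.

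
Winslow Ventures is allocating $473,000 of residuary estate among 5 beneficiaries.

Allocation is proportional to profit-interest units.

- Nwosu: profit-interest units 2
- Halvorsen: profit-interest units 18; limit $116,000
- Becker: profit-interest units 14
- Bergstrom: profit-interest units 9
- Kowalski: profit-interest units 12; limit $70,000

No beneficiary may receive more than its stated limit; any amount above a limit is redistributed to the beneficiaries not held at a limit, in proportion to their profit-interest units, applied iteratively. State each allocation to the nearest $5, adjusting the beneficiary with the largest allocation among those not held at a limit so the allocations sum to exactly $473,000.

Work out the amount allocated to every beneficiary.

Nwosu: $22,960 · Halvorsen: $116,000 · Becker: $160,720 · Bergstrom: $103,320 · Kowalski: $70,000

Total profit-interest units = 55.
Pro-rata shares before constraints: Nwosu 17,200.00; Halvorsen 154,800.00; Becker 120,400.00; Bergstrom 77,400.00; Kowalski 103,200.00.
Cap binds for Halvorsen ($116,000), Kowalski ($70,000); residual $287,000 reallocated over remaining profit-interest units 25.
Redistributed shares: Nwosu 22,960.00 → $22,960; Becker 160,720.00 → $160,720; Bergstrom 103,320.00 → $103,320.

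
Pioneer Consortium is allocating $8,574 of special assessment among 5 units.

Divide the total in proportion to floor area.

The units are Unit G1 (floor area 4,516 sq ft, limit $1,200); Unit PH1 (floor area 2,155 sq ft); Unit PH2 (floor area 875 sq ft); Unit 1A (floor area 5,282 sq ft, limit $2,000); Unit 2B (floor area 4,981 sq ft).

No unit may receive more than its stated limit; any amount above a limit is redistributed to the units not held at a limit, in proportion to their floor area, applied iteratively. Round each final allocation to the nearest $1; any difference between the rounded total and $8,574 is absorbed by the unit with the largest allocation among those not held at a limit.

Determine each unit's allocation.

Total floor area = 17,809.
Unconstrained shares: Unit G1 2,174.19; Unit PH1 1,037.51; Unit PH2 421.26; Unit 1A 2,542.98; Unit 2B 2,398.06.
Cap binds for Unit G1 ($1,200), Unit 1A ($2,000); remaining pool $5,374 reallocated over remaining floor area 8,011.
Remaining shares: Unit PH1 1,445.63 → $1,446; Unit PH2 586.97 → $587; Unit 2B 3,341.39 → $3,341.

Unit G1: $1,200; Unit PH1: $1,446; Unit PH2: $587; Unit 1A: $2,000; Unit 2B: $3,341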